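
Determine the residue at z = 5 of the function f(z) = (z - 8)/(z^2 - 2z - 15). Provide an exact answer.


Step 1: Q(z) = z^2 - 2z - 15 = (z - 5)(z + 3)
Step 2: Q'(z) = 2z - 2
Step 3: Q'(5) = 8, P(5) = -3
Step 4: Res = P(5)/Q'(5) = -3/8 = -3/8

-3/8


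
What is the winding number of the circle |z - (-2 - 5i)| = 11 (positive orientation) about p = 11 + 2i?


Step 1: Center c = (-2, -5), radius = 11
Step 2: |p - c|^2 = 13^2 + 7^2 = 218
Step 3: r^2 = 121
Step 4: |p-c| > r so winding number = 0

0


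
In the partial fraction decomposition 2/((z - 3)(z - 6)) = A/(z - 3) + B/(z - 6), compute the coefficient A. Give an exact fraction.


Step 1: Multiply both sides by (z - 3) and set z = 3
Step 2: A = 2 / (3 - 6)
Step 3: A = 2 / (-3)
Step 4: A = -2/3

-2/3


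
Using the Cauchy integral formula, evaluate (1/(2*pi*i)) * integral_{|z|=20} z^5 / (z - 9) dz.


Step 1: f(z) = z^5, a = 9 is inside |z| = 20
Step 2: By Cauchy integral formula: (1/(2pi*i)) * integral = f(a)
Step 3: f(9) = 9^5 = 59049

59049


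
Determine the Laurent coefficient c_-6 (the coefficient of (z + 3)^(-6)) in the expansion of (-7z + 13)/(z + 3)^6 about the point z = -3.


Step 1: Write the numerator in powers of (z + 3): -7z + 13 = -7(z + 3) + (-7*(-3) + 13) = -7(z + 3) + 34
Step 2: Divide by (z + 3)^6: f(z) = 34(z + 3)^(-6) - 7(z + 3)^(-5)
Step 3: This finite sum is the Laurent series of f about z = -3.
Step 4: Coefficient of (z + 3)^(-6) = -7*(-3) + 13 = 34

34


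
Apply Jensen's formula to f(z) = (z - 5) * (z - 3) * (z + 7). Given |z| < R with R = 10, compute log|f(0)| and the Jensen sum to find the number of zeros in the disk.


Jensen's formula: (1/2pi)*integral log|f(Re^it)|dt = log|f(0)| + sum_{|a_k|<R} log(R/|a_k|)
Step 1: f(0) = (-5) * (-3) * 7 = 105
Step 2: log|f(0)| = log|5| + log|3| + log|-7| = 4.654
Step 3: Zeros inside |z| < 10: 5, 3, -7
Step 4: Jensen sum = log(10/5) + log(10/3) + log(10/7) = 2.2538
Step 5: n(R) = number of terms in the Jensen sum = count of zeros inside |z| < 10 = 3

3


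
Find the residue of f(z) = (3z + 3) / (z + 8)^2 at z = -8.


Step 1: Pole of order 2 at z = -8
Step 2: Res = lim d/dz [(z + 8)^2 * f(z)] as z -> -8
Step 3: (z + 8)^2 * f(z) = 3z + 3
Step 4: d/dz[3z + 3] = 3

3


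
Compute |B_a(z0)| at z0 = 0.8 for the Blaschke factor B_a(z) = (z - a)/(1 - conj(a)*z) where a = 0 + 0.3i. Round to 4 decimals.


Step 1: Numerator z0 - a = 0.8 - (0 + 0.3i) = 0.8 - 0.3i
Step 2: Denominator 1 - conj(a)*z0 = 1 - (0 - 0.3i)*0.8 = 1 + 0.24i
Step 3: |z0 - a|^2 = 0.8^2 + (-0.3)^2 = 0.73; |1 - conj(a)*z0|^2 = 1^2 + 0.24^2 = 1.0576
Step 4: |B_a(0.8)| = sqrt(0.73 / 1.0576) = sqrt(0.690242)
Step 5: = 0.8308

0.8308


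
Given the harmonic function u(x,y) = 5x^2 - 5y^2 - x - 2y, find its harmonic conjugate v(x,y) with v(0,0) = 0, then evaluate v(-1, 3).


Step 1: v_x = -u_y = 10y + 2
Step 2: v_y = u_x = 10x - 1
Step 3: v = 10xy + 2x - y + C
Step 4: v(0,0) = 0 => C = 0
Step 5: v(-1, 3) = -35

-35


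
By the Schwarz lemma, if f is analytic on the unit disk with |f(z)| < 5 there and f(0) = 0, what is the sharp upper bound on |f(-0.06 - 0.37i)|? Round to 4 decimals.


Step 1: g = f/5 maps D -> D with g(0) = 0, so by the Schwarz lemma |g(z)| <= |z|, i.e. |f(z)| <= 5|z|; this is sharp (f(z) = 5z).
Step 2: |z0|^2 = (-0.06)^2 + (-0.37)^2 = 0.1405
Step 3: |z0| = sqrt(0.1405) = 0.374833
Step 4: Best bound = 5 * |z0| = 5 * 0.374833 = 1.8742

1.8742


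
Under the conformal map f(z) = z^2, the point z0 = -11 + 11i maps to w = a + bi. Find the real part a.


Step 1: z0 = -11 + 11i
Step 2: z0^2 = (-11)^2 - 11^2 - 242i
Step 3: real part = 121 - 121 = 0

0


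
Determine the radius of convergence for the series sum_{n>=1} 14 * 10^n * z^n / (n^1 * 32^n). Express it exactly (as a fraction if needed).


Step 1: General term a_n = 14 * 10^n / (n^1 * 32^n)
Step 2: By the root test, |a_n|^(1/n) = 14^(1/n) * 10 / (n^(1/n) * 32) -> 10/32 as n -> infinity (since 14^(1/n) -> 1 and n^(1/n) -> 1)
Step 3: R = 1/lim|a_n|^(1/n) = 32/10 = 16/5

16/5


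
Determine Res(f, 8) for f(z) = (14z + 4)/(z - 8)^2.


Step 1: Pole of order 2 at z = 8
Step 2: Res = lim d/dz [(z - 8)^2 * f(z)] as z -> 8
Step 3: (z - 8)^2 * f(z) = 14z + 4
Step 4: d/dz[14z + 4] = 14

14


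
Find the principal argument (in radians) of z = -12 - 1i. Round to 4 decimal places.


Step 1: z = -12 - 1i
Step 2: arg(z) = atan2(-1, -12)
Step 3: arg(z) = -3.0585

-3.0585


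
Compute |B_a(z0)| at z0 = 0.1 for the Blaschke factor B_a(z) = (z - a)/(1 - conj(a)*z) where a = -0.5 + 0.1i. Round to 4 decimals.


Step 1: Numerator z0 - a = 0.1 - (-0.5 + 0.1i) = 0.6 - 0.1i
Step 2: Denominator 1 - conj(a)*z0 = 1 - (-0.5 - 0.1i)*0.1 = 1.05 + 0.01i
Step 3: |z0 - a|^2 = 0.6^2 + (-0.1)^2 = 0.37; |1 - conj(a)*z0|^2 = 1.05^2 + 0.01^2 = 1.1026
Step 4: |B_a(0.1)| = sqrt(0.37 / 1.1026) = sqrt(0.33557)
Step 5: = 0.5793

0.5793


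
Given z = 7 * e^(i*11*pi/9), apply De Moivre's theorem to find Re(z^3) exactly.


Step 1: By De Moivre's theorem, z^3 = 7^3 * e^(i*3*11*pi/9) = 343 * (cos(11*pi/3) + i*sin(11*pi/3))
Step 2: |z|^3 = 7^3 = 343
Step 3: Reduce the angle mod 2*pi: 11*pi/3 - 2*pi = 5*pi/3
Step 4: cos(5*pi/3) = 1/2
Step 5: Re(z^3) = 343 * 1/2 = 343/2

343/2


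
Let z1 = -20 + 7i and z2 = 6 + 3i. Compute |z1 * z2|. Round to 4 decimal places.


Step 1: |z1| = sqrt((-20)^2 + 7^2) = sqrt(449)
Step 2: |z2| = sqrt(6^2 + 3^2) = sqrt(45)
Step 3: |z1*z2| = |z1|*|z2| = sqrt(449) * sqrt(45) = sqrt(449 * 45) = sqrt(20205)
Step 4: = 142.1443

142.1443


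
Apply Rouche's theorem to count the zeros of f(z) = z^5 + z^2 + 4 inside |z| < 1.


Step 1: On |z| = 1 the three terms have sizes |z^5| = 1^5 = 1, |z^2| = 1^2 = 1, |4| = 4
Step 2: The dominant term is g(z) = 4; let h(z) = z^5 + z^2 so f = g + h
Step 3: On |z| = 1: |g| = 4 and |h| <= 1 + 1 = 2
Step 4: Since 4 > 2, |h| < |g| on |z| = 1, so by Rouche f has the same number of zeros as g inside |z| < 1
Step 5: g(z) = 4 is a nonzero constant with no zeros inside |z| < 1. Answer = 0

0


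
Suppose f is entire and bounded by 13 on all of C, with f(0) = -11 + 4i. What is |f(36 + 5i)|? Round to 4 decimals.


Step 1: By Liouville's theorem, a bounded entire function is constant.
Step 2: f(z) = f(0) = -11 + 4i for all z.
Step 3: |f(w)| = |-11 + 4i| = sqrt(121 + 16)
Step 4: = 11.7047

11.7047


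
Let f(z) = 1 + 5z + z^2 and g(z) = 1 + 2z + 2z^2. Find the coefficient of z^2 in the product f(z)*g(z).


Step 1: z^2 term in f*g comes from: (1)*(2z^2) + (5z)*(2z) + (z^2)*(1)
Step 2: = 2 + 10 + 1
Step 3: = 13

13


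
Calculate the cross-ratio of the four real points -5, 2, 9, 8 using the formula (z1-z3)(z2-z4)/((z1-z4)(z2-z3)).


Step 1: (z1-z3)(z2-z4) = (-14) * (-6) = 84
Step 2: (z1-z4)(z2-z3) = (-13) * (-7) = 91
Step 3: Cross-ratio = 84/91 = 12/13

12/13


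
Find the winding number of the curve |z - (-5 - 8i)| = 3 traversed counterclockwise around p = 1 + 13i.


Step 1: Center c = (-5, -8), radius = 3
Step 2: |p - c|^2 = 6^2 + 21^2 = 477
Step 3: r^2 = 9
Step 4: |p-c| > r so winding number = 0

0


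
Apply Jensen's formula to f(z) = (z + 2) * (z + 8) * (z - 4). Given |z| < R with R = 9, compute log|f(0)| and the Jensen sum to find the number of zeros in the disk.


Jensen's formula: (1/2pi)*integral log|f(Re^it)|dt = log|f(0)| + sum_{|a_k|<R} log(R/|a_k|)
Step 1: f(0) = 2 * 8 * (-4) = -64
Step 2: log|f(0)| = log|-2| + log|-8| + log|4| = 4.1589
Step 3: Zeros inside |z| < 9: -2, -8, 4
Step 4: Jensen sum = log(9/2) + log(9/8) + log(9/4) = 2.4328
Step 5: n(R) = number of terms in the Jensen sum = count of zeros inside |z| < 9 = 3

3


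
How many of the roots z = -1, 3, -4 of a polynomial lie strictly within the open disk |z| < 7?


Step 1: Check each root:
  z = -1: |-1| = 1 < 7
  z = 3: |3| = 3 < 7
  z = -4: |-4| = 4 < 7
Step 2: Count = 3

3


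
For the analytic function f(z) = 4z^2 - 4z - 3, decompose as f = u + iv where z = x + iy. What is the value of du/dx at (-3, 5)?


Step 1: f(z) = 4(x+iy)^2 - 4(x+iy) - 3
Step 2: u = 4(x^2 - y^2) - 4x - 3
Step 3: u_x = 8x - 4
Step 4: At (-3, 5): u_x = -24 - 4 = -28

-28


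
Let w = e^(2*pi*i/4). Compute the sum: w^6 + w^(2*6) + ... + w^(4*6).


Step 1: The sum sum_{j=1}^{n} w^(k*j) equals n if n | k, else 0.
Step 2: Here n = 4, k = 6
Step 3: Does n divide k? 4 | 6 -> False
Step 4: Sum = 0

0


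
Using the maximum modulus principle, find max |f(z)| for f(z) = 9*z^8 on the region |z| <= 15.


Step 1: On |z| = 15, |f(z)| = 9 * |z|^8 = 9 * 15^8
Step 2: By maximum modulus principle, maximum is on boundary.
Step 3: Maximum = 9 * 2562890625 = 23066015625

23066015625


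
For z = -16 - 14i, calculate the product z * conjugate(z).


Step 1: conj(z) = -16 + 14i
Step 2: z * conj(z) = (-16)^2 + (-14)^2
Step 3: = 256 + 196 = 452

452


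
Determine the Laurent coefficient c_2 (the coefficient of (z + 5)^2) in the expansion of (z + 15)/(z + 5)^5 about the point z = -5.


Step 1: Write the numerator in powers of (z + 5): z + 15 = (z + 5) + (1*(-5) + 15) = (z + 5) + 10
Step 2: Divide by (z + 5)^5: f(z) = 10(z + 5)^(-5) + (z + 5)^(-4)
Step 3: This finite sum is the Laurent series of f about z = -5.
Step 4: Only the powers -5 and -4 appear, so the coefficient of (z + 5)^2 = 0

0


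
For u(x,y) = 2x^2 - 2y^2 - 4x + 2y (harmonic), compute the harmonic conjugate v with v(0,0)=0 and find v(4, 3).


Step 1: v_x = -u_y = 4y - 2
Step 2: v_y = u_x = 4x - 4
Step 3: v = 4xy - 2x - 4y + C
Step 4: v(0,0) = 0 => C = 0
Step 5: v(4, 3) = 28

28


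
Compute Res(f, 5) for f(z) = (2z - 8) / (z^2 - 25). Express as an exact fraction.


Step 1: Q(z) = z^2 - 25 = (z - 5)(z + 5)
Step 2: Q'(z) = 2z
Step 3: Q'(5) = 10, P(5) = 2
Step 4: Res = P(5)/Q'(5) = 2/10 = 1/5

1/5


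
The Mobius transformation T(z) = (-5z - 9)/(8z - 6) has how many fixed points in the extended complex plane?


Step 1: Fixed points satisfy T(z) = z
Step 2: 8z^2 - z + 9 = 0
Step 3: Discriminant = (-1)^2 - 4*8*9 = -287
Step 4: Number of fixed points = 2

2


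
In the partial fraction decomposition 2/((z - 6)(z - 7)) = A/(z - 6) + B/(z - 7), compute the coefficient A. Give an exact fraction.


Step 1: Multiply both sides by (z - 6) and set z = 6
Step 2: A = 2 / (6 - 7)
Step 3: A = 2 / (-1)
Step 4: A = -2

-2


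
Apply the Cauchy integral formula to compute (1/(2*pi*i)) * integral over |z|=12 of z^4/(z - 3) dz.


Step 1: f(z) = z^4, a = 3 is inside |z| = 12
Step 2: By Cauchy integral formula: (1/(2pi*i)) * integral = f(a)
Step 3: f(3) = 3^4 = 81

81


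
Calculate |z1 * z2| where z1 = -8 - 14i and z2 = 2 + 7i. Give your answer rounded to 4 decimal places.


Step 1: |z1| = sqrt((-8)^2 + (-14)^2) = sqrt(260)
Step 2: |z2| = sqrt(2^2 + 7^2) = sqrt(53)
Step 3: |z1*z2| = |z1|*|z2| = sqrt(260) * sqrt(53) = sqrt(260 * 53) = sqrt(13780)
Step 4: = 117.3882

117.3882


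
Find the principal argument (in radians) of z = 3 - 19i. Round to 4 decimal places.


Step 1: z = 3 - 19i
Step 2: arg(z) = atan2(-19, 3)
Step 3: arg(z) = -1.4142

-1.4142


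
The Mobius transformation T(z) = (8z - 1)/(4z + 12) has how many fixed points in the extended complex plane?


Step 1: Fixed points satisfy T(z) = z
Step 2: 4z^2 + 4z + 1 = 0
Step 3: Discriminant = 4^2 - 4*4*1 = 0
Step 4: Number of fixed points = 1

1


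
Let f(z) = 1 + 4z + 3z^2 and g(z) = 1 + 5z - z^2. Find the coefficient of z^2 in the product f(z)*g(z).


Step 1: z^2 term in f*g comes from: (1)*(-z^2) + (4z)*(5z) + (3z^2)*(1)
Step 2: = -1 + 20 + 3
Step 3: = 22

22


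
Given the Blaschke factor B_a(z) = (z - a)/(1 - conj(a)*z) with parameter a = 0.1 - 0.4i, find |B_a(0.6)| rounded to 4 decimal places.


Step 1: Numerator z0 - a = 0.6 - (0.1 - 0.4i) = 0.5 + 0.4i
Step 2: Denominator 1 - conj(a)*z0 = 1 - (0.1 + 0.4i)*0.6 = 0.94 - 0.24i
Step 3: |z0 - a|^2 = 0.5^2 + 0.4^2 = 0.41; |1 - conj(a)*z0|^2 = 0.94^2 + (-0.24)^2 = 0.9412
Step 4: |B_a(0.6)| = sqrt(0.41 / 0.9412) = sqrt(0.435614)
Step 5: = 0.66

0.66


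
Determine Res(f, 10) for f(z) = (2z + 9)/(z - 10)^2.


Step 1: Pole of order 2 at z = 10
Step 2: Res = lim d/dz [(z - 10)^2 * f(z)] as z -> 10
Step 3: (z - 10)^2 * f(z) = 2z + 9
Step 4: d/dz[2z + 9] = 2

2


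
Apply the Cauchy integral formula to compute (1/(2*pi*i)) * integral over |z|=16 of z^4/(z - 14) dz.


Step 1: f(z) = z^4, a = 14 is inside |z| = 16
Step 2: By Cauchy integral formula: (1/(2pi*i)) * integral = f(a)
Step 3: f(14) = 14^4 = 38416

38416


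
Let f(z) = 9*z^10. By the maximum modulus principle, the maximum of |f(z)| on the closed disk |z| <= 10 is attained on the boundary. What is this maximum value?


Step 1: On |z| = 10, |f(z)| = 9 * |z|^10 = 9 * 10^10
Step 2: By maximum modulus principle, maximum is on boundary.
Step 3: Maximum = 9 * 10000000000 = 90000000000

90000000000


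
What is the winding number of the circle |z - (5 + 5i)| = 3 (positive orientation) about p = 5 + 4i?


Step 1: Center c = (5, 5), radius = 3
Step 2: |p - c|^2 = 0^2 + (-1)^2 = 1
Step 3: r^2 = 9
Step 4: |p-c| < r so winding number = 1

1


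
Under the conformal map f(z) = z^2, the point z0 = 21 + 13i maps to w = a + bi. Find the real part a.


Step 1: z0 = 21 + 13i
Step 2: z0^2 = 21^2 - 13^2 + 546i
Step 3: real part = 441 - 169 = 272

272


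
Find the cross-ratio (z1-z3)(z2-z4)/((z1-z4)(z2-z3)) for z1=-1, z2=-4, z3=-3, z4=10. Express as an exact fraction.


Step 1: (z1-z3)(z2-z4) = 2 * (-14) = -28
Step 2: (z1-z4)(z2-z3) = (-11) * (-1) = 11
Step 3: Cross-ratio = -28/11 = -28/11

-28/11


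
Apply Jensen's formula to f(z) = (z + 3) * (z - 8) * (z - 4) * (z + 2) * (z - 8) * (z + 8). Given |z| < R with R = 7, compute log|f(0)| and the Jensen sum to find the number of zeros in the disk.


Jensen's formula: (1/2pi)*integral log|f(Re^it)|dt = log|f(0)| + sum_{|a_k|<R} log(R/|a_k|)
Step 1: f(0) = 3 * (-8) * (-4) * 2 * (-8) * 8 = -12288
Step 2: log|f(0)| = log|-3| + log|8| + log|4| + log|-2| + log|8| + log|-8| = 9.4164
Step 3: Zeros inside |z| < 7: -3, 4, -2
Step 4: Jensen sum = log(7/3) + log(7/4) + log(7/2) = 2.6597
Step 5: n(R) = number of terms in the Jensen sum = count of zeros inside |z| < 7 = 3

3


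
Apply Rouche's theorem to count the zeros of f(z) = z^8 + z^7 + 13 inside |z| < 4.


Step 1: On |z| = 4 the three terms have sizes |z^8| = 4^8 = 65536, |z^7| = 4^7 = 16384, |13| = 13
Step 2: The dominant term is g(z) = z^8; let h(z) = z^7 + 13 so f = g + h
Step 3: On |z| = 4: |g| = 65536 and |h| <= 16384 + 13 = 16397
Step 4: Since 65536 > 16397, |h| < |g| on |z| = 4, so by Rouche f has the same number of zeros as g inside |z| < 4
Step 5: g(z) = z^8 has 8 zeros (all at the origin) inside |z| < 4. Answer = 8

8


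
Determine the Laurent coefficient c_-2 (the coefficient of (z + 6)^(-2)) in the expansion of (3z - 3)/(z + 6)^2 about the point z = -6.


Step 1: Write the numerator in powers of (z + 6): 3z - 3 = 3(z + 6) + (3*(-6) - 3) = 3(z + 6) - 21
Step 2: Divide by (z + 6)^2: f(z) = -21(z + 6)^(-2) + 3(z + 6)^(-1)
Step 3: This finite sum is the Laurent series of f about z = -6.
Step 4: Coefficient of (z + 6)^(-2) = 3*(-6) - 3 = -21

-21


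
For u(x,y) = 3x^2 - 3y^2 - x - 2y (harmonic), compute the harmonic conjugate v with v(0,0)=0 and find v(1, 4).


Step 1: v_x = -u_y = 6y + 2
Step 2: v_y = u_x = 6x - 1
Step 3: v = 6xy + 2x - y + C
Step 4: v(0,0) = 0 => C = 0
Step 5: v(1, 4) = 22

22


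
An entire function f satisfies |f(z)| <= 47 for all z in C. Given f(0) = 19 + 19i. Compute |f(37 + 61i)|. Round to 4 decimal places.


Step 1: By Liouville's theorem, a bounded entire function is constant.
Step 2: f(z) = f(0) = 19 + 19i for all z.
Step 3: |f(w)| = |19 + 19i| = sqrt(361 + 361)
Step 4: = 26.8701

26.8701


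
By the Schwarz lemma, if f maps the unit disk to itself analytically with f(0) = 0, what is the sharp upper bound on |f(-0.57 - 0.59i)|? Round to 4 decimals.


Step 1: Schwarz lemma: if f: D -> D is analytic with f(0) = 0, then |f(z)| <= |z| for all z in D, and this is sharp (f(z) = z).
Step 2: |z0|^2 = (-0.57)^2 + (-0.59)^2 = 0.673
Step 3: |z0| = sqrt(0.673) = 0.820366
Step 4: Best bound = |z0| = 0.8204

0.8204


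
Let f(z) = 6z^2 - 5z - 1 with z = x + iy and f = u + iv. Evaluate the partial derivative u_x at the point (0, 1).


Step 1: f(z) = 6(x+iy)^2 - 5(x+iy) - 1
Step 2: u = 6(x^2 - y^2) - 5x - 1
Step 3: u_x = 12x - 5
Step 4: At (0, 1): u_x = 0 - 5 = -5

-5


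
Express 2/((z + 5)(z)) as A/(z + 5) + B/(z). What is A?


Step 1: Multiply both sides by (z + 5) and set z = -5
Step 2: A = 2 / (-5 - 0)
Step 3: A = 2 / (-5)
Step 4: A = -2/5

-2/5


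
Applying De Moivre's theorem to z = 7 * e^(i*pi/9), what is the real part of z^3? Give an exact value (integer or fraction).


Step 1: By De Moivre's theorem, z^3 = 7^3 * e^(i*3*pi/9) = 343 * (cos(pi/3) + i*sin(pi/3))
Step 2: |z|^3 = 7^3 = 343
Step 3: The angle pi/3 already lies in [0, 2*pi)
Step 4: cos(pi/3) = 1/2
Step 5: Re(z^3) = 343 * 1/2 = 343/2

343/2


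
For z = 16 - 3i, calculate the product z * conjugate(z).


Step 1: conj(z) = 16 + 3i
Step 2: z * conj(z) = 16^2 + (-3)^2
Step 3: = 256 + 9 = 265

265


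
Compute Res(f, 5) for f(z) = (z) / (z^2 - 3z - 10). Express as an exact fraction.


Step 1: Q(z) = z^2 - 3z - 10 = (z - 5)(z + 2)
Step 2: Q'(z) = 2z - 3
Step 3: Q'(5) = 7, P(5) = 5
Step 4: Res = P(5)/Q'(5) = 5/7 = 5/7

5/7


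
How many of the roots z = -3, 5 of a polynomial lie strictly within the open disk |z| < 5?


Step 1: Check each root:
  z = -3: |-3| = 3 < 5
  z = 5: |5| = 5 >= 5
Step 2: Count = 1

1


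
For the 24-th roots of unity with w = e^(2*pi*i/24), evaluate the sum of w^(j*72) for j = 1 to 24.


Step 1: The sum sum_{j=1}^{n} w^(k*j) equals n if n | k, else 0.
Step 2: Here n = 24, k = 72
Step 3: Does n divide k? 24 | 72 -> True
Step 4: Sum = 24

24


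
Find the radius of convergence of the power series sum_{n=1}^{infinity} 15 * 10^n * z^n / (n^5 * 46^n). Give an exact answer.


Step 1: General term a_n = 15 * 10^n / (n^5 * 46^n)
Step 2: By the root test, |a_n|^(1/n) = 15^(1/n) * 10 / (n^(5/n) * 46) -> 10/46 as n -> infinity (since 15^(1/n) -> 1 and n^(5/n) -> 1)
Step 3: R = 1/lim|a_n|^(1/n) = 46/10 = 23/5

23/5


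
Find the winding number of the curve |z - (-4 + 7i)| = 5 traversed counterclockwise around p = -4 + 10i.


Step 1: Center c = (-4, 7), radius = 5
Step 2: |p - c|^2 = 0^2 + 3^2 = 9
Step 3: r^2 = 25
Step 4: |p-c| < r so winding number = 1

1


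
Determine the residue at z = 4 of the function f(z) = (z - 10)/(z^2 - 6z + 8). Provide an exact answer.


Step 1: Q(z) = z^2 - 6z + 8 = (z - 4)(z - 2)
Step 2: Q'(z) = 2z - 6
Step 3: Q'(4) = 2, P(4) = -6
Step 4: Res = P(4)/Q'(4) = -6/2 = -3

-3


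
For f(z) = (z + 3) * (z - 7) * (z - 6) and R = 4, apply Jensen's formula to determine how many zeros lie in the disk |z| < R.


Jensen's formula: (1/2pi)*integral log|f(Re^it)|dt = log|f(0)| + sum_{|a_k|<R} log(R/|a_k|)
Step 1: f(0) = 3 * (-7) * (-6) = 126
Step 2: log|f(0)| = log|-3| + log|7| + log|6| = 4.8363
Step 3: Zeros inside |z| < 4: -3
Step 4: Jensen sum = log(4/3) = 0.2877
Step 5: n(R) = number of terms in the Jensen sum = count of zeros inside |z| < 4 = 1

1


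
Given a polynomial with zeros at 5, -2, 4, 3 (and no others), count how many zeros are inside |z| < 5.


Step 1: Check each root:
  z = 5: |5| = 5 >= 5
  z = -2: |-2| = 2 < 5
  z = 4: |4| = 4 < 5
  z = 3: |3| = 3 < 5
Step 2: Count = 3

3


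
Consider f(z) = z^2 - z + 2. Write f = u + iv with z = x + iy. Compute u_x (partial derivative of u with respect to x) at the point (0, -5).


Step 1: f(z) = (x+iy)^2 - (x+iy) + 2
Step 2: u = (x^2 - y^2) - x + 2
Step 3: u_x = 2x - 1
Step 4: At (0, -5): u_x = 0 - 1 = -1

-1


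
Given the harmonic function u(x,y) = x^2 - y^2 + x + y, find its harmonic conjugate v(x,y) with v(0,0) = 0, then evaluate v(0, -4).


Step 1: v_x = -u_y = 2y - 1
Step 2: v_y = u_x = 2x + 1
Step 3: v = 2xy - x + y + C
Step 4: v(0,0) = 0 => C = 0
Step 5: v(0, -4) = -4

-4


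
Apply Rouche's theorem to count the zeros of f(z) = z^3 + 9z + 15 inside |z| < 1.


Step 1: On |z| = 1 the three terms have sizes |z^3| = 1^3 = 1, |9z| = 9*1 = 9, |15| = 15
Step 2: The dominant term is g(z) = 15; let h(z) = z^3 + 9z so f = g + h
Step 3: On |z| = 1: |g| = 15 and |h| <= 1 + 9 = 10
Step 4: Since 15 > 10, |h| < |g| on |z| = 1, so by Rouche f has the same number of zeros as g inside |z| < 1
Step 5: g(z) = 15 is a nonzero constant with no zeros inside |z| < 1. Answer = 0

0


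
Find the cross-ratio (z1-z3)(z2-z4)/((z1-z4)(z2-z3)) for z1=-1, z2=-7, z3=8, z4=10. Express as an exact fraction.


Step 1: (z1-z3)(z2-z4) = (-9) * (-17) = 153
Step 2: (z1-z4)(z2-z3) = (-11) * (-15) = 165
Step 3: Cross-ratio = 153/165 = 51/55

51/55


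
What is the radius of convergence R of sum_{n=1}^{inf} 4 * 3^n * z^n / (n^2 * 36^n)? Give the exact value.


Step 1: General term a_n = 4 * 3^n / (n^2 * 36^n)
Step 2: By the root test, |a_n|^(1/n) = 4^(1/n) * 3 / (n^(2/n) * 36) -> 3/36 as n -> infinity (since 4^(1/n) -> 1 and n^(2/n) -> 1)
Step 3: R = 1/lim|a_n|^(1/n) = 36/3 = 12

12


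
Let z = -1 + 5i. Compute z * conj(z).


Step 1: conj(z) = -1 - 5i
Step 2: z * conj(z) = (-1)^2 + 5^2
Step 3: = 1 + 25 = 26

26


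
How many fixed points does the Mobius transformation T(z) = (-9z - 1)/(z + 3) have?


Step 1: Fixed points satisfy T(z) = z
Step 2: z^2 + 12z + 1 = 0
Step 3: Discriminant = 12^2 - 4*1*1 = 140
Step 4: Number of fixed points = 2

2


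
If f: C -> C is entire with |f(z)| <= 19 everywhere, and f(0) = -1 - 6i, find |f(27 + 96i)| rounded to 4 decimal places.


Step 1: By Liouville's theorem, a bounded entire function is constant.
Step 2: f(z) = f(0) = -1 - 6i for all z.
Step 3: |f(w)| = |-1 - 6i| = sqrt(1 + 36)
Step 4: = 6.0828

6.0828


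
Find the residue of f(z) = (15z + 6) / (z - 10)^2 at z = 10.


Step 1: Pole of order 2 at z = 10
Step 2: Res = lim d/dz [(z - 10)^2 * f(z)] as z -> 10
Step 3: (z - 10)^2 * f(z) = 15z + 6
Step 4: d/dz[15z + 6] = 15

15


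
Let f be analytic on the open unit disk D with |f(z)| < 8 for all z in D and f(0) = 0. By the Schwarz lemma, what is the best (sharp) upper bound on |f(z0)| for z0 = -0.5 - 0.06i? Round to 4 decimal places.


Step 1: g = f/8 maps D -> D with g(0) = 0, so by the Schwarz lemma |g(z)| <= |z|, i.e. |f(z)| <= 8|z|; this is sharp (f(z) = 8z).
Step 2: |z0|^2 = (-0.5)^2 + (-0.06)^2 = 0.2536
Step 3: |z0| = sqrt(0.2536) = 0.503587
Step 4: Best bound = 8 * |z0| = 8 * 0.503587 = 4.0287

4.0287


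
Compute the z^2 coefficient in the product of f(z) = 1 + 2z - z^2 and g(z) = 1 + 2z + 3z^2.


Step 1: z^2 term in f*g comes from: (1)*(3z^2) + (2z)*(2z) + (-z^2)*(1)
Step 2: = 3 + 4 - 1
Step 3: = 6

6


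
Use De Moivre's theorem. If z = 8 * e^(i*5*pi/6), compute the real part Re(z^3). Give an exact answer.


Step 1: By De Moivre's theorem, z^3 = 8^3 * e^(i*3*5*pi/6) = 512 * (cos(5*pi/2) + i*sin(5*pi/2))
Step 2: |z|^3 = 8^3 = 512
Step 3: Reduce the angle mod 2*pi: 5*pi/2 - 2*pi = pi/2
Step 4: cos(pi/2) = 0
Step 5: Re(z^3) = 512 * 0 = 0

0


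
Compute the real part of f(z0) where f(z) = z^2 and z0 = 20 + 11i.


Step 1: z0 = 20 + 11i
Step 2: z0^2 = 20^2 - 11^2 + 440i
Step 3: real part = 400 - 121 = 279

279


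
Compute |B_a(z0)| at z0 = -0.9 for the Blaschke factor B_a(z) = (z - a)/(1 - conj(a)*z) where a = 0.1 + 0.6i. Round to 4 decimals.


Step 1: Numerator z0 - a = -0.9 - (0.1 + 0.6i) = -1 - 0.6i
Step 2: Denominator 1 - conj(a)*z0 = 1 - (0.1 - 0.6i)*(-0.9) = 1.09 - 0.54i
Step 3: |z0 - a|^2 = (-1)^2 + (-0.6)^2 = 1.36; |1 - conj(a)*z0|^2 = 1.09^2 + (-0.54)^2 = 1.4797
Step 4: |B_a(-0.9)| = sqrt(1.36 / 1.4797) = sqrt(0.919105)
Step 5: = 0.9587

0.9587


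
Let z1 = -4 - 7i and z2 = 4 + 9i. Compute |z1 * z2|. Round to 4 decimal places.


Step 1: |z1| = sqrt((-4)^2 + (-7)^2) = sqrt(65)
Step 2: |z2| = sqrt(4^2 + 9^2) = sqrt(97)
Step 3: |z1*z2| = |z1|*|z2| = sqrt(65) * sqrt(97) = sqrt(65 * 97) = sqrt(6305)
Step 4: = 79.404

79.404


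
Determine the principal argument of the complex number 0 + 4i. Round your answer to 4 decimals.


Step 1: z = 0 + 4i
Step 2: arg(z) = atan2(4, 0)
Step 3: arg(z) = 1.5708

1.5708


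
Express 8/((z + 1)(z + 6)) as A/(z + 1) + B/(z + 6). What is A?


Step 1: Multiply both sides by (z + 1) and set z = -1
Step 2: A = 8 / (-1 + 6)
Step 3: A = 8 / 5
Step 4: A = 8/5

8/5


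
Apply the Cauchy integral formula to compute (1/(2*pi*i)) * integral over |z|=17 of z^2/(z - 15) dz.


Step 1: f(z) = z^2, a = 15 is inside |z| = 17
Step 2: By Cauchy integral formula: (1/(2pi*i)) * integral = f(a)
Step 3: f(15) = 15^2 = 225

225


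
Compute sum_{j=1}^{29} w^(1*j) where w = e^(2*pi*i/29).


Step 1: The sum sum_{j=1}^{n} w^(k*j) equals n if n | k, else 0.
Step 2: Here n = 29, k = 1
Step 3: Does n divide k? 29 | 1 -> False
Step 4: Sum = 0

0


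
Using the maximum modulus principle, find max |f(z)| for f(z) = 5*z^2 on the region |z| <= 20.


Step 1: On |z| = 20, |f(z)| = 5 * |z|^2 = 5 * 20^2
Step 2: By maximum modulus principle, maximum is on boundary.
Step 3: Maximum = 5 * 400 = 2000

2000


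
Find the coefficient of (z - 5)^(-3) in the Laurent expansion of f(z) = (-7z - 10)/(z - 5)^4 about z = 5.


Step 1: Write the numerator in powers of (z - 5): -7z - 10 = -7(z - 5) + (-7*5 - 10) = -7(z - 5) - 45
Step 2: Divide by (z - 5)^4: f(z) = -45(z - 5)^(-4) - 7(z - 5)^(-3)
Step 3: This finite sum is the Laurent series of f about z = 5.
Step 4: Coefficient of (z - 5)^(-3) = coefficient of (z - 5) in the re-centred numerator = -7

-7


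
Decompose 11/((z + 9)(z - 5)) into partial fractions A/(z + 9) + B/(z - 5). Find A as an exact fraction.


Step 1: Multiply both sides by (z + 9) and set z = -9
Step 2: A = 11 / (-9 - 5)
Step 3: A = 11 / (-14)
Step 4: A = -11/14

-11/14


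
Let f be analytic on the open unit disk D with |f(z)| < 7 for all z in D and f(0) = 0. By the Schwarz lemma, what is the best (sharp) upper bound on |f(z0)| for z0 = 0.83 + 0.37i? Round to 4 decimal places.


Step 1: g = f/7 maps D -> D with g(0) = 0, so by the Schwarz lemma |g(z)| <= |z|, i.e. |f(z)| <= 7|z|; this is sharp (f(z) = 7z).
Step 2: |z0|^2 = 0.83^2 + 0.37^2 = 0.8258
Step 3: |z0| = sqrt(0.8258) = 0.908735
Step 4: Best bound = 7 * |z0| = 7 * 0.908735 = 6.3611

6.3611


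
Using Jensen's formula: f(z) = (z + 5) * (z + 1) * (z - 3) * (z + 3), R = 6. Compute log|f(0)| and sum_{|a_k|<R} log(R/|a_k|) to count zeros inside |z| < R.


Jensen's formula: (1/2pi)*integral log|f(Re^it)|dt = log|f(0)| + sum_{|a_k|<R} log(R/|a_k|)
Step 1: f(0) = 5 * 1 * (-3) * 3 = -45
Step 2: log|f(0)| = log|-5| + log|-1| + log|3| + log|-3| = 3.8067
Step 3: Zeros inside |z| < 6: -5, -1, 3, -3
Step 4: Jensen sum = log(6/5) + log(6/1) + log(6/3) + log(6/3) = 3.3604
Step 5: n(R) = number of terms in the Jensen sum = count of zeros inside |z| < 6 = 4

4


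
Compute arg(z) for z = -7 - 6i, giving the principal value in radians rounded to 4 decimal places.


Step 1: z = -7 - 6i
Step 2: arg(z) = atan2(-6, -7)
Step 3: arg(z) = -2.433

-2.433


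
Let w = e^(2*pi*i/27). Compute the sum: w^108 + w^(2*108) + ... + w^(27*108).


Step 1: The sum sum_{j=1}^{n} w^(k*j) equals n if n | k, else 0.
Step 2: Here n = 27, k = 108
Step 3: Does n divide k? 27 | 108 -> True
Step 4: Sum = 27

27


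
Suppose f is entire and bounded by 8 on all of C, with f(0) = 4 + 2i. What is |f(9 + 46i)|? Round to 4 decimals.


Step 1: By Liouville's theorem, a bounded entire function is constant.
Step 2: f(z) = f(0) = 4 + 2i for all z.
Step 3: |f(w)| = |4 + 2i| = sqrt(16 + 4)
Step 4: = 4.4721

4.4721


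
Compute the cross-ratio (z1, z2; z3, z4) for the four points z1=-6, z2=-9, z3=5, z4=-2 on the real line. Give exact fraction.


Step 1: (z1-z3)(z2-z4) = (-11) * (-7) = 77
Step 2: (z1-z4)(z2-z3) = (-4) * (-14) = 56
Step 3: Cross-ratio = 77/56 = 11/8

11/8


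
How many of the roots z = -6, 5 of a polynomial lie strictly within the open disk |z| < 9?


Step 1: Check each root:
  z = -6: |-6| = 6 < 9
  z = 5: |5| = 5 < 9
Step 2: Count = 2

2


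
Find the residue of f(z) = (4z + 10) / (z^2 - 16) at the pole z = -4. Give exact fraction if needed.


Step 1: Q(z) = z^2 - 16 = (z + 4)(z - 4)
Step 2: Q'(z) = 2z
Step 3: Q'(-4) = -8, P(-4) = -6
Step 4: Res = P(-4)/Q'(-4) = -6/(-8) = 3/4

3/4


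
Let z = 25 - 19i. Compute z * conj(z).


Step 1: conj(z) = 25 + 19i
Step 2: z * conj(z) = 25^2 + (-19)^2
Step 3: = 625 + 361 = 986

986


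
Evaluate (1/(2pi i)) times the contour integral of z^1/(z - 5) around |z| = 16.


Step 1: f(z) = z^1, a = 5 is inside |z| = 16
Step 2: By Cauchy integral formula: (1/(2pi*i)) * integral = f(a)
Step 3: f(5) = 5^1 = 5

5


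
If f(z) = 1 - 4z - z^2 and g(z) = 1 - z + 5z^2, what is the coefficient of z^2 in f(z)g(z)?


Step 1: z^2 term in f*g comes from: (1)*(5z^2) + (-4z)*(-z) + (-z^2)*(1)
Step 2: = 5 + 4 - 1
Step 3: = 8

8


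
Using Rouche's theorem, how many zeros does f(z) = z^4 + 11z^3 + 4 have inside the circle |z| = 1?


Step 1: On |z| = 1 the three terms have sizes |z^4| = 1^4 = 1, |11z^3| = 11*1^3 = 11, |4| = 4
Step 2: The dominant term is g(z) = 11z^3; let h(z) = z^4 + 4 so f = g + h
Step 3: On |z| = 1: |g| = 11 and |h| <= 1 + 4 = 5
Step 4: Since 11 > 5, |h| < |g| on |z| = 1, so by Rouche f has the same number of zeros as g inside |z| < 1
Step 5: g(z) = 11z^3 has 3 zeros (at the origin, multiplicity 3) inside |z| < 1. Answer = 3

3


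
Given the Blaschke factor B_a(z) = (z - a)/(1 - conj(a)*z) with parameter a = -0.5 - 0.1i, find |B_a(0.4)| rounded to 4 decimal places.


Step 1: Numerator z0 - a = 0.4 - (-0.5 - 0.1i) = 0.9 + 0.1i
Step 2: Denominator 1 - conj(a)*z0 = 1 - (-0.5 + 0.1i)*0.4 = 1.2 - 0.04i
Step 3: |z0 - a|^2 = 0.9^2 + 0.1^2 = 0.82; |1 - conj(a)*z0|^2 = 1.2^2 + (-0.04)^2 = 1.4416
Step 4: |B_a(0.4)| = sqrt(0.82 / 1.4416) = sqrt(0.568812)
Step 5: = 0.7542

0.7542


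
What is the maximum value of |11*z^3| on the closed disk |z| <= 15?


Step 1: On |z| = 15, |f(z)| = 11 * |z|^3 = 11 * 15^3
Step 2: By maximum modulus principle, maximum is on boundary.
Step 3: Maximum = 11 * 3375 = 37125

37125


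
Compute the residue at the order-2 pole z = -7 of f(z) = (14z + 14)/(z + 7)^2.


Step 1: Pole of order 2 at z = -7
Step 2: Res = lim d/dz [(z + 7)^2 * f(z)] as z -> -7
Step 3: (z + 7)^2 * f(z) = 14z + 14
Step 4: d/dz[14z + 14] = 14

14


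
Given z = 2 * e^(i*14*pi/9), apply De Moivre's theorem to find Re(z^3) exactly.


Step 1: By De Moivre's theorem, z^3 = 2^3 * e^(i*3*14*pi/9) = 8 * (cos(14*pi/3) + i*sin(14*pi/3))
Step 2: |z|^3 = 2^3 = 8
Step 3: Reduce the angle mod 2*pi: 14*pi/3 - 4*pi = 2*pi/3
Step 4: cos(2*pi/3) = -1/2
Step 5: Re(z^3) = 8 * (-1/2) = -4

-4


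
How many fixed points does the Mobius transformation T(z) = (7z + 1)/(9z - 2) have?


Step 1: Fixed points satisfy T(z) = z
Step 2: 9z^2 - 9z - 1 = 0
Step 3: Discriminant = (-9)^2 - 4*9*(-1) = 117
Step 4: Number of fixed points = 2

2


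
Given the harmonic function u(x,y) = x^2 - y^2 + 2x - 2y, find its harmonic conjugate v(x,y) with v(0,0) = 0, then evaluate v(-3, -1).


Step 1: v_x = -u_y = 2y + 2
Step 2: v_y = u_x = 2x + 2
Step 3: v = 2xy + 2x + 2y + C
Step 4: v(0,0) = 0 => C = 0
Step 5: v(-3, -1) = -2

-2


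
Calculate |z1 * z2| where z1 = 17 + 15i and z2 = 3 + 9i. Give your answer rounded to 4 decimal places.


Step 1: |z1| = sqrt(17^2 + 15^2) = sqrt(514)
Step 2: |z2| = sqrt(3^2 + 9^2) = sqrt(90)
Step 3: |z1*z2| = |z1|*|z2| = sqrt(514) * sqrt(90) = sqrt(514 * 90) = sqrt(46260)
Step 4: = 215.0814

215.0814


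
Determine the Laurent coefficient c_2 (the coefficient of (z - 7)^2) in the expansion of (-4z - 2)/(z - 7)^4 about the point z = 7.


Step 1: Write the numerator in powers of (z - 7): -4z - 2 = -4(z - 7) + (-4*7 - 2) = -4(z - 7) - 30
Step 2: Divide by (z - 7)^4: f(z) = -30(z - 7)^(-4) - 4(z - 7)^(-3)
Step 3: This finite sum is the Laurent series of f about z = 7.
Step 4: Only the powers -4 and -3 appear, so the coefficient of (z - 7)^2 = 0

0


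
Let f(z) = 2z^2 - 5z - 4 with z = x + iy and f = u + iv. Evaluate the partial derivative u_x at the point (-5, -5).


Step 1: f(z) = 2(x+iy)^2 - 5(x+iy) - 4
Step 2: u = 2(x^2 - y^2) - 5x - 4
Step 3: u_x = 4x - 5
Step 4: At (-5, -5): u_x = -20 - 5 = -25

-25


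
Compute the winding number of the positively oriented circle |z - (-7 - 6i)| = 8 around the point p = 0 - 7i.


Step 1: Center c = (-7, -6), radius = 8
Step 2: |p - c|^2 = 7^2 + (-1)^2 = 50
Step 3: r^2 = 64
Step 4: |p-c| < r so winding number = 1

1


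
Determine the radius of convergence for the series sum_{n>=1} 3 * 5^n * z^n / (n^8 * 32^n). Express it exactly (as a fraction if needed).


Step 1: General term a_n = 3 * 5^n / (n^8 * 32^n)
Step 2: By the root test, |a_n|^(1/n) = 3^(1/n) * 5 / (n^(8/n) * 32) -> 5/32 as n -> infinity (since 3^(1/n) -> 1 and n^(8/n) -> 1)
Step 3: R = 1/lim|a_n|^(1/n) = 32/5

32/5


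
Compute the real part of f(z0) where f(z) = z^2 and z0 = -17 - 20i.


Step 1: z0 = -17 - 20i
Step 2: z0^2 = (-17)^2 - (-20)^2 + 680i
Step 3: real part = 289 - 400 = -111

-111


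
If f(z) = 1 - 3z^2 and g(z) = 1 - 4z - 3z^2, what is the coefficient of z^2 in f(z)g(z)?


Step 1: z^2 term in f*g comes from: (1)*(-3z^2) + (0)*(-4z) + (-3z^2)*(1)
Step 2: = -3 + 0 - 3
Step 3: = -6

-6


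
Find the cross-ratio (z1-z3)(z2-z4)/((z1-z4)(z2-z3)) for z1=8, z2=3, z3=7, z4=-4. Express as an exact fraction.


Step 1: (z1-z3)(z2-z4) = 1 * 7 = 7
Step 2: (z1-z4)(z2-z3) = 12 * (-4) = -48
Step 3: Cross-ratio = -7/48 = -7/48

-7/48


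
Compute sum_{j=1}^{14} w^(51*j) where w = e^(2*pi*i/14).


Step 1: The sum sum_{j=1}^{n} w^(k*j) equals n if n | k, else 0.
Step 2: Here n = 14, k = 51
Step 3: Does n divide k? 14 | 51 -> False
Step 4: Sum = 0

0


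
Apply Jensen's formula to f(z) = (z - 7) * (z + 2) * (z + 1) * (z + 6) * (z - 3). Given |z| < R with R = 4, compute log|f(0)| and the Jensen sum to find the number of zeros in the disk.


Jensen's formula: (1/2pi)*integral log|f(Re^it)|dt = log|f(0)| + sum_{|a_k|<R} log(R/|a_k|)
Step 1: f(0) = (-7) * 2 * 1 * 6 * (-3) = 252
Step 2: log|f(0)| = log|7| + log|-2| + log|-1| + log|-6| + log|3| = 5.5294
Step 3: Zeros inside |z| < 4: -2, -1, 3
Step 4: Jensen sum = log(4/2) + log(4/1) + log(4/3) = 2.3671
Step 5: n(R) = number of terms in the Jensen sum = count of zeros inside |z| < 4 = 3

3


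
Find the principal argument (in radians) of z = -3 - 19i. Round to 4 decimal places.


Step 1: z = -3 - 19i
Step 2: arg(z) = atan2(-19, -3)
Step 3: arg(z) = -1.7274

-1.7274


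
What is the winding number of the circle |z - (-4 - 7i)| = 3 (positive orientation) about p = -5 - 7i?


Step 1: Center c = (-4, -7), radius = 3
Step 2: |p - c|^2 = (-1)^2 + 0^2 = 1
Step 3: r^2 = 9
Step 4: |p-c| < r so winding number = 1

1


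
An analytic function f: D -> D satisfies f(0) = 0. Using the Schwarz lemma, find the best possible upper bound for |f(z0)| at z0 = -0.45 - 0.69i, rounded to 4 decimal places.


Step 1: Schwarz lemma: if f: D -> D is analytic with f(0) = 0, then |f(z)| <= |z| for all z in D, and this is sharp (f(z) = z).
Step 2: |z0|^2 = (-0.45)^2 + (-0.69)^2 = 0.6786
Step 3: |z0| = sqrt(0.6786) = 0.823772
Step 4: Best bound = |z0| = 0.8238

0.8238


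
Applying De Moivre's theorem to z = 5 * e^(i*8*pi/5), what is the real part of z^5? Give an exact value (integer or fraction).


Step 1: By De Moivre's theorem, z^5 = 5^5 * e^(i*5*8*pi/5) = 3125 * (cos(8*pi) + i*sin(8*pi))
Step 2: |z|^5 = 5^5 = 3125
Step 3: Reduce the angle mod 2*pi: 8*pi - 8*pi = 0
Step 4: cos(0) = 1
Step 5: Re(z^5) = 3125 * 1 = 3125

3125


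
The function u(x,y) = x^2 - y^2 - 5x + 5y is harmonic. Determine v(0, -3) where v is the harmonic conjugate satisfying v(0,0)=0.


Step 1: v_x = -u_y = 2y - 5
Step 2: v_y = u_x = 2x - 5
Step 3: v = 2xy - 5x - 5y + C
Step 4: v(0,0) = 0 => C = 0
Step 5: v(0, -3) = 15

15


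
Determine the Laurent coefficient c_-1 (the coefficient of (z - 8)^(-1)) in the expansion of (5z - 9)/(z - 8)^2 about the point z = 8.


Step 1: Write the numerator in powers of (z - 8): 5z - 9 = 5(z - 8) + (5*8 - 9) = 5(z - 8) + 31
Step 2: Divide by (z - 8)^2: f(z) = 31(z - 8)^(-2) + 5(z - 8)^(-1)
Step 3: This finite sum is the Laurent series of f about z = 8.
Step 4: Coefficient of (z - 8)^(-1) = coefficient of (z - 8) in the re-centred numerator = 5

5


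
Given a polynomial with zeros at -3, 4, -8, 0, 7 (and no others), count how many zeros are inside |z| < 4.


Step 1: Check each root:
  z = -3: |-3| = 3 < 4
  z = 4: |4| = 4 >= 4
  z = -8: |-8| = 8 >= 4
  z = 0: |0| = 0 < 4
  z = 7: |7| = 7 >= 4
Step 2: Count = 2

2


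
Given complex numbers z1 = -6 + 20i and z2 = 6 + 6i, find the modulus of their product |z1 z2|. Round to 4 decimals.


Step 1: |z1| = sqrt((-6)^2 + 20^2) = sqrt(436)
Step 2: |z2| = sqrt(6^2 + 6^2) = sqrt(72)
Step 3: |z1*z2| = |z1|*|z2| = sqrt(436) * sqrt(72) = sqrt(436 * 72) = sqrt(31392)
Step 4: = 177.1779

177.1779


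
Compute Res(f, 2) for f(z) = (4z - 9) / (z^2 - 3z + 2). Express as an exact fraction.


Step 1: Q(z) = z^2 - 3z + 2 = (z - 2)(z - 1)
Step 2: Q'(z) = 2z - 3
Step 3: Q'(2) = 1, P(2) = -1
Step 4: Res = P(2)/Q'(2) = -1/1 = -1

-1


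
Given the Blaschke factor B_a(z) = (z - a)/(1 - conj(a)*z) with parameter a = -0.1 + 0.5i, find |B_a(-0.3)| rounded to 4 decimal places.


Step 1: Numerator z0 - a = -0.3 - (-0.1 + 0.5i) = -0.2 - 0.5i
Step 2: Denominator 1 - conj(a)*z0 = 1 - (-0.1 - 0.5i)*(-0.3) = 0.97 - 0.15i
Step 3: |z0 - a|^2 = (-0.2)^2 + (-0.5)^2 = 0.29; |1 - conj(a)*z0|^2 = 0.97^2 + (-0.15)^2 = 0.9634
Step 4: |B_a(-0.3)| = sqrt(0.29 / 0.9634) = sqrt(0.301017)
Step 5: = 0.5487

0.5487


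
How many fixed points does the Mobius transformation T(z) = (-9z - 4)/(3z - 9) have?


Step 1: Fixed points satisfy T(z) = z
Step 2: 3z^2 + 4 = 0
Step 3: Discriminant = 0^2 - 4*3*4 = -48
Step 4: Number of fixed points = 2

2


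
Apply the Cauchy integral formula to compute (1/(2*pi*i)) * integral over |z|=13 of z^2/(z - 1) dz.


Step 1: f(z) = z^2, a = 1 is inside |z| = 13
Step 2: By Cauchy integral formula: (1/(2pi*i)) * integral = f(a)
Step 3: f(1) = 1^2 = 1

1


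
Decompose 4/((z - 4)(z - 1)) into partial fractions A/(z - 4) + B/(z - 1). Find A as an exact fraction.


Step 1: Multiply both sides by (z - 4) and set z = 4
Step 2: A = 4 / (4 - 1)
Step 3: A = 4 / 3
Step 4: A = 4/3

4/3


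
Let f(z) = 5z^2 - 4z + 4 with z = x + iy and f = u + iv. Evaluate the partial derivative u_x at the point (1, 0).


Step 1: f(z) = 5(x+iy)^2 - 4(x+iy) + 4
Step 2: u = 5(x^2 - y^2) - 4x + 4
Step 3: u_x = 10x - 4
Step 4: At (1, 0): u_x = 10 - 4 = 6

6


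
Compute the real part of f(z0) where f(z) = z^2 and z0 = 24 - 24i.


Step 1: z0 = 24 - 24i
Step 2: z0^2 = 24^2 - (-24)^2 - 1152i
Step 3: real part = 576 - 576 = 0

0


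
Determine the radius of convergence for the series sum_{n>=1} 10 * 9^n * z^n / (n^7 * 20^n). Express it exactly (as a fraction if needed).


Step 1: General term a_n = 10 * 9^n / (n^7 * 20^n)
Step 2: By the root test, |a_n|^(1/n) = 10^(1/n) * 9 / (n^(7/n) * 20) -> 9/20 as n -> infinity (since 10^(1/n) -> 1 and n^(7/n) -> 1)
Step 3: R = 1/lim|a_n|^(1/n) = 20/9

20/9


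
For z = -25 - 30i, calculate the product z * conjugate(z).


Step 1: conj(z) = -25 + 30i
Step 2: z * conj(z) = (-25)^2 + (-30)^2
Step 3: = 625 + 900 = 1525

1525


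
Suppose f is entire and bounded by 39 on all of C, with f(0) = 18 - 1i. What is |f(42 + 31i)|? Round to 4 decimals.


Step 1: By Liouville's theorem, a bounded entire function is constant.
Step 2: f(z) = f(0) = 18 - 1i for all z.
Step 3: |f(w)| = |18 - 1i| = sqrt(324 + 1)
Step 4: = 18.0278

18.0278


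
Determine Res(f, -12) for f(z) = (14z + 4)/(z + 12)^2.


Step 1: Pole of order 2 at z = -12
Step 2: Res = lim d/dz [(z + 12)^2 * f(z)] as z -> -12
Step 3: (z + 12)^2 * f(z) = 14z + 4
Step 4: d/dz[14z + 4] = 14

14


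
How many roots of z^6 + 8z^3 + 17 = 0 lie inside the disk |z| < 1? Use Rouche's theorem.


Step 1: On |z| = 1 the three terms have sizes |z^6| = 1^6 = 1, |8z^3| = 8*1^3 = 8, |17| = 17
Step 2: The dominant term is g(z) = 17; let h(z) = z^6 + 8z^3 so f = g + h
Step 3: On |z| = 1: |g| = 17 and |h| <= 1 + 8 = 9
Step 4: Since 17 > 9, |h| < |g| on |z| = 1, so by Rouche f has the same number of zeros as g inside |z| < 1
Step 5: g(z) = 17 is a nonzero constant with no zeros inside |z| < 1. Answer = 0

0
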